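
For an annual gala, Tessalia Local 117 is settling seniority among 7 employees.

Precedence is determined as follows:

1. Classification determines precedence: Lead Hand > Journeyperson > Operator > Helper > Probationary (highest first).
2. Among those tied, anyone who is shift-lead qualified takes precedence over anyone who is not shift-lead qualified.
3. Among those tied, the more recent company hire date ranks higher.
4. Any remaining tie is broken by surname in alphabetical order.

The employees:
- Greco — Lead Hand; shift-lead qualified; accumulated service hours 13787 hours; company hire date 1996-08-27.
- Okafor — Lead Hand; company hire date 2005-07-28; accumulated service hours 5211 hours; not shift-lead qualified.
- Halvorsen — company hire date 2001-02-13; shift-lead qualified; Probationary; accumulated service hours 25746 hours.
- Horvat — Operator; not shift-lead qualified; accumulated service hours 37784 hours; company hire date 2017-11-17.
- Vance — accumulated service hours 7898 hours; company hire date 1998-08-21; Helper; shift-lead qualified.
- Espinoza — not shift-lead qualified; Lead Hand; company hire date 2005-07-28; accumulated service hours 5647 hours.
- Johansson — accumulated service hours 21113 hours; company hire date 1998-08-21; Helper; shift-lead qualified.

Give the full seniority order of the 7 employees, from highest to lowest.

By classification: Greco, Espinoza and Okafor (Lead Hand); then Horvat (Operator); then Johansson and Vance (Helper); then Halvorsen (Probationary).
Among Greco, Espinoza and Okafor, shift-lead qualified before not shift-lead qualified: Greco (shift-lead qualified) before Espinoza and Okafor (not shift-lead qualified).
Espinoza and Okafor both have company hire date 2005-07-28, so the next rule applies.
Among Espinoza and Okafor, alphabetically by surname: Espinoza before Okafor.
Johansson and Vance are each shift-lead qualified, so the next rule applies.
Johansson and Vance both have company hire date 1998-08-21, so the next rule applies.
Among Johansson and Vance, alphabetically by surname: Johansson before Vance.
Full order: Greco, Espinoza, Okafor, Horvat, Johansson, Vance, Halvorsen.

Greco, Espinoza, Okafor, Horvat, Johansson, Vance, Halvorsen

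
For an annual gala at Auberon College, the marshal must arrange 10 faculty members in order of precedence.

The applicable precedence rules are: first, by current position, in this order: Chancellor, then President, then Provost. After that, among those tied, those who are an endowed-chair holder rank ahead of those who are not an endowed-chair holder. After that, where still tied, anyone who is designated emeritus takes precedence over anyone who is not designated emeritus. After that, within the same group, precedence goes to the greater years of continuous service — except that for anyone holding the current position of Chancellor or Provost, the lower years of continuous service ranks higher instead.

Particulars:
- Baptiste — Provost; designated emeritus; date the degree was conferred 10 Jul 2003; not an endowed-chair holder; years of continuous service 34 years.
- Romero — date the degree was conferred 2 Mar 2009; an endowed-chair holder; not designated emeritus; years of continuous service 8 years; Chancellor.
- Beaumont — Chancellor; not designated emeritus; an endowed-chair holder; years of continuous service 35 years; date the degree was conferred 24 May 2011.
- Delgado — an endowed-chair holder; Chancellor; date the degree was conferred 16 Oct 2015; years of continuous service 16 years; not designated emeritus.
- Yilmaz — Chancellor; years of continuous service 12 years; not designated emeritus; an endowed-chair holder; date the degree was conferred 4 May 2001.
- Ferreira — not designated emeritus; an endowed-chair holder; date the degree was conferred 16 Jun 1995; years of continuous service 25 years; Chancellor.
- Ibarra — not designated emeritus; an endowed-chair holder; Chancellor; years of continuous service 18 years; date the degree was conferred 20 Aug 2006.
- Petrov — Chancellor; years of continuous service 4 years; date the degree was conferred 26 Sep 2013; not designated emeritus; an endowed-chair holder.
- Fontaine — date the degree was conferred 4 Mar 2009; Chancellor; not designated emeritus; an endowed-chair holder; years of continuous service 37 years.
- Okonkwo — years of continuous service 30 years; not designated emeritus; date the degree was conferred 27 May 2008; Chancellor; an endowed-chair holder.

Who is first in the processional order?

Petrov

By current position: Petrov, Romero, Yilmaz, Delgado, Ibarra, Ferreira, Okonkwo, Beaumont and Fontaine (Chancellor); then Baptiste (Provost).
Petrov, Romero, Yilmaz, Delgado, Ibarra, Ferreira, Okonkwo, Beaumont and Fontaine are each an endowed-chair holder, so the next rule applies.
Petrov, Romero, Yilmaz, Delgado, Ibarra, Ferreira, Okonkwo, Beaumont and Fontaine are each not designated emeritus, so the next rule applies.
Among Petrov, Romero, Yilmaz, Delgado, Ibarra, Ferreira, Okonkwo, Beaumont and Fontaine, by years of continuous service (lower first) (reversed rule for this group): Petrov (4 years) before Romero (8 years) before Yilmaz (12 years) before Delgado (16 years) before Ibarra (18 years) before Ferreira (25 years) before Okonkwo (30 years) before Beaumont (35 years) before Fontaine (37 years).
Order: Petrov, Romero, Yilmaz, Delgado, Ibarra, Ferreira, Okonkwo, Beaumont, Fontaine, Baptiste.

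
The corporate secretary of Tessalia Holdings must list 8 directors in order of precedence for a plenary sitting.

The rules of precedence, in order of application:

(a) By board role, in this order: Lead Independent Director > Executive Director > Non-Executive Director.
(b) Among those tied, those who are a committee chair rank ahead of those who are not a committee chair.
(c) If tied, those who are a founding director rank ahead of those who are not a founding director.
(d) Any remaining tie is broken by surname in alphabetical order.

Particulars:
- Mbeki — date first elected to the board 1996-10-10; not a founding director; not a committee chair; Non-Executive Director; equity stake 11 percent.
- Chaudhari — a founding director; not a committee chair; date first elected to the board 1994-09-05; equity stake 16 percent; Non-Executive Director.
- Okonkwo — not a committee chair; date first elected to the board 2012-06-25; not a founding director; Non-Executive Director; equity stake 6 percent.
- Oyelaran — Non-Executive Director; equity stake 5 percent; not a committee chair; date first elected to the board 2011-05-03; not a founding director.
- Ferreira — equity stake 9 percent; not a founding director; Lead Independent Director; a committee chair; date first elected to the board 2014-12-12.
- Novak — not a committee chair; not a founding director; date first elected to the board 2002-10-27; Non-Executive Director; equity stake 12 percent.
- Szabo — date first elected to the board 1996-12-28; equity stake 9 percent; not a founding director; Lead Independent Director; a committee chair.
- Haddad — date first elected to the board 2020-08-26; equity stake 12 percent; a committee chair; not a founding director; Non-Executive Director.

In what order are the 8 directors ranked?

Ferreira, Szabo, Haddad, Chaudhari, Mbeki, Novak, Okonkwo, Oyelaran

By board role: Ferreira and Szabo (Lead Independent Director); then Haddad, Chaudhari, Mbeki, Novak, Okonkwo and Oyelaran (Non-Executive Director).
Ferreira and Szabo are each a committee chair, so the next rule applies.
Ferreira and Szabo are each not a founding director, so the next rule applies.
Among Ferreira and Szabo, alphabetically by surname: Ferreira before Szabo.
Among Haddad, Chaudhari, Mbeki, Novak, Okonkwo and Oyelaran, a committee chair before not a committee chair: Haddad (a committee chair) before Chaudhari, Mbeki, Novak, Okonkwo and Oyelaran (not a committee chair).
Among Chaudhari, Mbeki, Novak, Okonkwo and Oyelaran, a founding director before not a founding director: Chaudhari (a founding director) before Mbeki, Novak, Okonkwo and Oyelaran (not a founding director).
Among Mbeki, Novak, Okonkwo and Oyelaran, alphabetically by surname: Mbeki before Novak before Okonkwo before Oyelaran.
Full order: Ferreira, Szabo, Haddad, Chaudhari, Mbeki, Novak, Okonkwo, Oyelaran.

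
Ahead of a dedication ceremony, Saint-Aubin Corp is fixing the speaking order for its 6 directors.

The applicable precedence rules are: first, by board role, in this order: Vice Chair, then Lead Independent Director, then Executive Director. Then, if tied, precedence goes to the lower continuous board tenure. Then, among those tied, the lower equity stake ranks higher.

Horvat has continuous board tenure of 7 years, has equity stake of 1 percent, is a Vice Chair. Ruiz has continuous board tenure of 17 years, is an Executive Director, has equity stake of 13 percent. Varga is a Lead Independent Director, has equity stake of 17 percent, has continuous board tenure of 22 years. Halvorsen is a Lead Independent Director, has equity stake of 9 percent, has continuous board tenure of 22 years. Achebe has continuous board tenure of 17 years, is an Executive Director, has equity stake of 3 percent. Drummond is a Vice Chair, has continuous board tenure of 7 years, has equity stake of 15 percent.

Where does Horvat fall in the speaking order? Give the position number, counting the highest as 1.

1

By board role: Horvat and Drummond (Vice Chair); then Halvorsen and Varga (Lead Independent Director); then Achebe and Ruiz (Executive Director).
Horvat and Drummond both have continuous board tenure 7 years, so the next rule applies.
Among Horvat and Drummond, by equity stake (lower first): Horvat (1 percent) before Drummond (15 percent).
Halvorsen and Varga both have continuous board tenure 22 years, so the next rule applies.
Among Halvorsen and Varga, by equity stake (lower first): Halvorsen (9 percent) before Varga (17 percent).
Achebe and Ruiz both have continuous board tenure 17 years, so the next rule applies.
Among Achebe and Ruiz, by equity stake (lower first): Achebe (3 percent) before Ruiz (13 percent).
Order: Horvat, Drummond, Halvorsen, Varga, Achebe, Ruiz. So position 1.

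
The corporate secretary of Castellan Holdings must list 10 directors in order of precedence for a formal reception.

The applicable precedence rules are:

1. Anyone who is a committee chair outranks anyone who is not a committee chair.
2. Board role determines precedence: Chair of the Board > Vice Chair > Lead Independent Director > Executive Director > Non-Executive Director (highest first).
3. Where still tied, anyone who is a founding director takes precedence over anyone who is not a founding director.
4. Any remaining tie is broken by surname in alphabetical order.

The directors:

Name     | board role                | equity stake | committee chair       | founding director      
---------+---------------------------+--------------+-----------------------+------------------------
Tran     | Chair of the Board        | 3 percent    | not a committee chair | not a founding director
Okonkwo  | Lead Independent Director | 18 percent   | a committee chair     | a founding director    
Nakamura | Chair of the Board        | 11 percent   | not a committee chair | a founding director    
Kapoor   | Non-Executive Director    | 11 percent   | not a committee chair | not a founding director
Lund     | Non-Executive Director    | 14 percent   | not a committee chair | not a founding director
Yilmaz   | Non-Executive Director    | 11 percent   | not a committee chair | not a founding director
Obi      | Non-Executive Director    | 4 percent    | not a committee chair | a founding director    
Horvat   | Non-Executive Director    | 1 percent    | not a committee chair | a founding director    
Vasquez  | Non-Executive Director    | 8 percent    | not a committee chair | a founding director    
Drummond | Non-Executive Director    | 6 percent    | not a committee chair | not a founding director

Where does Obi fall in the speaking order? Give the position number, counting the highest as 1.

5

By the first rule: Okonkwo (a committee chair); then Nakamura, Tran, Horvat, Obi, Vasquez, Drummond, Kapoor, Lund and Yilmaz (each not a committee chair).
Among Nakamura, Tran, Horvat, Obi, Vasquez, Drummond, Kapoor, Lund and Yilmaz, by board role: Nakamura and Tran (Chair of the Board) before Horvat, Obi, Vasquez, Drummond, Kapoor, Lund and Yilmaz (Non-Executive Director).
Among Nakamura and Tran, a founding director before not a founding director: Nakamura (a founding director) before Tran (not a founding director).
Among Horvat, Obi, Vasquez, Drummond, Kapoor, Lund and Yilmaz, a founding director before not a founding director: Horvat, Obi and Vasquez (a founding director) before Drummond, Kapoor, Lund and Yilmaz (not a founding director).
Among Horvat, Obi and Vasquez, alphabetically by surname: Horvat before Obi before Vasquez.
Among Drummond, Kapoor, Lund and Yilmaz, alphabetically by surname: Drummond before Kapoor before Lund before Yilmaz.
Order: Okonkwo, Nakamura, Tran, Horvat, Obi, Vasquez, Drummond, Kapoor, Lund, Yilmaz. So position 5.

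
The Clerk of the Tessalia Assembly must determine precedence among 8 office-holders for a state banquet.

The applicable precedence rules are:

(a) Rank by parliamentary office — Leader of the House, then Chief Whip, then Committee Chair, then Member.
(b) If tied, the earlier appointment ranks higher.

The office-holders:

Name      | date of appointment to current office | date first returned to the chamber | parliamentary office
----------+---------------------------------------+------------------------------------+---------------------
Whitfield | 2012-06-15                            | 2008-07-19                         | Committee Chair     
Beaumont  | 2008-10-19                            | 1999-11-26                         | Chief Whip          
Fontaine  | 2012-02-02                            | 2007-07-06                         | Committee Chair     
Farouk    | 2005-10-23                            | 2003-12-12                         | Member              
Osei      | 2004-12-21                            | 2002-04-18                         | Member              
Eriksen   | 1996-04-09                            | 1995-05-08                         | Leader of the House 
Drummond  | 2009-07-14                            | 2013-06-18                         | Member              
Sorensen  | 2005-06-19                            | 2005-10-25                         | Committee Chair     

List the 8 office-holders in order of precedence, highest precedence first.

By parliamentary office: Eriksen (Leader of the House); then Beaumont (Chief Whip); then Sorensen, Fontaine and Whitfield (Committee Chair); then Osei, Farouk and Drummond (Member).
Among Sorensen, Fontaine and Whitfield, by date of appointment to current office (earlier first): Sorensen (2005-06-19) before Fontaine (2012-02-02) before Whitfield (2012-06-15).
Among Osei, Farouk and Drummond, by date of appointment to current office (earlier first): Osei (2004-12-21) before Farouk (2005-10-23) before Drummond (2009-07-14).
Full order: Eriksen, Beaumont, Sorensen, Fontaine, Whitfield, Osei, Farouk, Drummond.

Eriksen, Beaumont, Sorensen, Fontaine, Whitfield, Osei, Farouk, Drummond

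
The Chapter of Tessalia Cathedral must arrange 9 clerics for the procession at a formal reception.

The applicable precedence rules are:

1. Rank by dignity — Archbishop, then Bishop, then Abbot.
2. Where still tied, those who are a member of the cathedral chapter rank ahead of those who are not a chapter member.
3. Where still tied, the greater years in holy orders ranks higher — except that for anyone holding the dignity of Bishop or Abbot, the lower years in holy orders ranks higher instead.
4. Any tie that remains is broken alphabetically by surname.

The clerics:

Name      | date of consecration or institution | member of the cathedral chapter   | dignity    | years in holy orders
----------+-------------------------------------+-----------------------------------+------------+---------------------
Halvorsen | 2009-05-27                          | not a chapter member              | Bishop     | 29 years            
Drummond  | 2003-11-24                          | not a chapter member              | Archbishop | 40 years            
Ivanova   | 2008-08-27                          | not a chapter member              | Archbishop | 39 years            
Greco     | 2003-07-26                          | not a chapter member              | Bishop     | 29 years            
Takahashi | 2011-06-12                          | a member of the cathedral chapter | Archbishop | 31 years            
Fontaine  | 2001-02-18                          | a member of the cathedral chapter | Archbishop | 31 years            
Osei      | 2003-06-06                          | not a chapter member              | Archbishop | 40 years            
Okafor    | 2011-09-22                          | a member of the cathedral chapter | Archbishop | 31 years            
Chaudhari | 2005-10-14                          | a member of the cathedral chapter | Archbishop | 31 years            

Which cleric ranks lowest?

By dignity: Chaudhari, Fontaine, Okafor, Takahashi, Drummond, Osei and Ivanova (Archbishop); then Greco and Halvorsen (Bishop).
Among Chaudhari, Fontaine, Okafor, Takahashi, Drummond, Osei and Ivanova, a member of the cathedral chapter before not a chapter member: Chaudhari, Fontaine, Okafor and Takahashi (a member of the cathedral chapter) before Drummond, Osei and Ivanova (not a chapter member).
Chaudhari, Fontaine, Okafor and Takahashi all have years in holy orders 31 years, so the next rule applies.
Among Chaudhari, Fontaine, Okafor and Takahashi, alphabetically by surname: Chaudhari before Fontaine before Okafor before Takahashi.
Among Drummond, Osei and Ivanova, by years in holy orders (higher first): Drummond and Osei (40 years) before Ivanova (39 years).
Among Drummond and Osei, alphabetically by surname: Drummond before Osei.
Greco and Halvorsen are each not a chapter member, so the next rule applies.
Greco and Halvorsen both have years in holy orders 29 years, so the next rule applies.
Among Greco and Halvorsen, alphabetically by surname: Greco before Halvorsen.
Order: Chaudhari, Fontaine, Okafor, Takahashi, Drummond, Osei, Ivanova, Greco, Halvorsen.

Halvorsen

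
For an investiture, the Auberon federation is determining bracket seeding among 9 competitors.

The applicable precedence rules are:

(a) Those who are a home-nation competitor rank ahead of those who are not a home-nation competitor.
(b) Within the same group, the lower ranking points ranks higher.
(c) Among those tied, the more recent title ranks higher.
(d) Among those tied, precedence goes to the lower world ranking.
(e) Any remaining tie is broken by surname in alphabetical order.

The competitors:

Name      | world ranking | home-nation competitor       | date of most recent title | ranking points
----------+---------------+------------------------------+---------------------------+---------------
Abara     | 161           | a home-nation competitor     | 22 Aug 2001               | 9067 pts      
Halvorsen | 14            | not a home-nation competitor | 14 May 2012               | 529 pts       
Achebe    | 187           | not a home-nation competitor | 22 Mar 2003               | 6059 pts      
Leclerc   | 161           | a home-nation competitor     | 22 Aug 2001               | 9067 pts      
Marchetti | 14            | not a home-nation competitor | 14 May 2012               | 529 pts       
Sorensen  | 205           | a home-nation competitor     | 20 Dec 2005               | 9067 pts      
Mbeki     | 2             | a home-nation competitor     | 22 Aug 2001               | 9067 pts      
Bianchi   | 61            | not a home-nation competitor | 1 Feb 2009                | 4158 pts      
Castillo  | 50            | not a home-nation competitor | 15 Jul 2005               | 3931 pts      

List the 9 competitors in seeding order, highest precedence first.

By the first rule: Sorensen, Mbeki, Abara and Leclerc (each a home-nation competitor); then Halvorsen, Marchetti, Castillo, Bianchi and Achebe (each not a home-nation competitor).
Sorensen, Mbeki, Abara and Leclerc all have ranking points 9067 pts, so the next rule applies.
Among Sorensen, Mbeki, Abara and Leclerc, by date of most recent title (later first): Sorensen (20 Dec 2005) before Mbeki, Abara and Leclerc (22 Aug 2001).
Among Mbeki, Abara and Leclerc, by world ranking (lower first): Mbeki (2) before Abara and Leclerc (161).
Among Abara and Leclerc, alphabetically by surname: Abara before Leclerc.
Among Halvorsen, Marchetti, Castillo, Bianchi and Achebe, by ranking points (lower first): Halvorsen and Marchetti (529 pts) before Castillo (3931 pts) before Bianchi (4158 pts) before Achebe (6059 pts).
Halvorsen and Marchetti both have date of most recent title 14 May 2012, so the next rule applies.
Halvorsen and Marchetti both have world ranking 14, so the next rule applies.
Among Halvorsen and Marchetti, alphabetically by surname: Halvorsen before Marchetti.
Full order: Sorensen, Mbeki, Abara, Leclerc, Halvorsen, Marchetti, Castillo, Bianchi, Achebe.

Sorensen, Mbeki, Abara, Leclerc, Halvorsen, Marchetti, Castillo, Bianchi, Achebe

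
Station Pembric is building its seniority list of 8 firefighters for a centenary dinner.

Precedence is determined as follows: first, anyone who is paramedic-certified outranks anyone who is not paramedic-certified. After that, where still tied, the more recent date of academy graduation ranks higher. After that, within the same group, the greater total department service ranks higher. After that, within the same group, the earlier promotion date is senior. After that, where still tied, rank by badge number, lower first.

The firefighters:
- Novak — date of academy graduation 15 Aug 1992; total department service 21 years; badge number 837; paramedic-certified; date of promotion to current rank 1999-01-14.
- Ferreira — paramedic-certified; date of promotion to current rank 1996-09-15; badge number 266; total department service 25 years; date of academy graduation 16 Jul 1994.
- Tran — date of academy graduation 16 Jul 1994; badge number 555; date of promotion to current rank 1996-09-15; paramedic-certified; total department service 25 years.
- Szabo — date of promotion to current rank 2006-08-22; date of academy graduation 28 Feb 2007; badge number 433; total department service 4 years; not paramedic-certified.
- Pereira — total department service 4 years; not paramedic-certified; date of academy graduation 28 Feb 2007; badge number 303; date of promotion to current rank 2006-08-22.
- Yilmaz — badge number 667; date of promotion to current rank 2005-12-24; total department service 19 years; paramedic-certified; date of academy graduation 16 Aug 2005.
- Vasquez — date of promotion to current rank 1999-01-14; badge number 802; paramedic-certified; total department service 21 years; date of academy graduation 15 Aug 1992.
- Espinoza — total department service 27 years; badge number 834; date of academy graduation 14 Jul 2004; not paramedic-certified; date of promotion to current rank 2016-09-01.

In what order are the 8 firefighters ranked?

By the first rule: Yilmaz, Ferreira, Tran, Vasquez and Novak (each paramedic-certified); then Pereira, Szabo and Espinoza (each not paramedic-certified).
Among Yilmaz, Ferreira, Tran, Vasquez and Novak, by date of academy graduation (later first): Yilmaz (16 Aug 2005) before Ferreira and Tran (16 Jul 1994) before Vasquez and Novak (15 Aug 1992).
Ferreira and Tran both have total department service 25 years, so the next rule applies.
Ferreira and Tran both have date of promotion to current rank 1996-09-15, so the next rule applies.
Among Ferreira and Tran, by badge number (lower first): Ferreira (266) before Tran (555).
Vasquez and Novak both have total department service 21 years, so the next rule applies.
Vasquez and Novak both have date of promotion to current rank 1999-01-14, so the next rule applies.
Among Vasquez and Novak, by badge number (lower first): Vasquez (802) before Novak (837).
Among Pereira, Szabo and Espinoza, by date of academy graduation (later first): Pereira and Szabo (28 Feb 2007) before Espinoza (14 Jul 2004).
Pereira and Szabo both have total department service 4 years, so the next rule applies.
Pereira and Szabo both have date of promotion to current rank 2006-08-22, so the next rule applies.
Among Pereira and Szabo, by badge number (lower first): Pereira (303) before Szabo (433).
Full order: Yilmaz, Ferreira, Tran, Vasquez, Novak, Pereira, Szabo, Espinoza.

Yilmaz, Ferreira, Tran, Vasquez, Novak, Pereira, Szabo, Espinoza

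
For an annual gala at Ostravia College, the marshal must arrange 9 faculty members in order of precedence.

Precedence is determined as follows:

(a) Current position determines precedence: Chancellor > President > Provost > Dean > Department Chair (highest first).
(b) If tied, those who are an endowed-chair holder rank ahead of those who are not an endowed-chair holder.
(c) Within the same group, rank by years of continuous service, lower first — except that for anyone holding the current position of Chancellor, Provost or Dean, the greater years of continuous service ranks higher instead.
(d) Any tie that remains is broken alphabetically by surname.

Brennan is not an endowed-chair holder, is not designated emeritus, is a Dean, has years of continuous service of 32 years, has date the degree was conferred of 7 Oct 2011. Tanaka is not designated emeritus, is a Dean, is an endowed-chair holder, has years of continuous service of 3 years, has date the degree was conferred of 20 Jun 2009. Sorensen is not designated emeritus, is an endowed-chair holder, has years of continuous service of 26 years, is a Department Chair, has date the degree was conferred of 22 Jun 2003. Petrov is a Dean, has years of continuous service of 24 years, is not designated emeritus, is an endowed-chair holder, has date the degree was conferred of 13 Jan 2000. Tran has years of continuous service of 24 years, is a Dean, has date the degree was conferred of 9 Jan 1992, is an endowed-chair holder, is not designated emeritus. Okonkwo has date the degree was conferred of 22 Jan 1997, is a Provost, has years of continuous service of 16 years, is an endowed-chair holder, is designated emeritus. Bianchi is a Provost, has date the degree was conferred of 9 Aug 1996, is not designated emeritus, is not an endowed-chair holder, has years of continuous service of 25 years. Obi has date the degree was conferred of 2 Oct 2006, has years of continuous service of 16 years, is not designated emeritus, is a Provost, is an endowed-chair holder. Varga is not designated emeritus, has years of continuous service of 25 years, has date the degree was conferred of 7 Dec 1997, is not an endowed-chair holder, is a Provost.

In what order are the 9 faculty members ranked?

By current position: Obi, Okonkwo, Bianchi and Varga (Provost); then Petrov, Tran, Tanaka and Brennan (Dean); then Sorensen (Department Chair).
Among Obi, Okonkwo, Bianchi and Varga, an endowed-chair holder before not an endowed-chair holder: Obi and Okonkwo (an endowed-chair holder) before Bianchi and Varga (not an endowed-chair holder).
Obi and Okonkwo both have years of continuous service 16 years, so the next rule applies.
Among Obi and Okonkwo, alphabetically by surname: Obi before Okonkwo.
Bianchi and Varga both have years of continuous service 25 years, so the next rule applies.
Among Bianchi and Varga, alphabetically by surname: Bianchi before Varga.
Among Petrov, Tran, Tanaka and Brennan, an endowed-chair holder before not an endowed-chair holder: Petrov, Tran and Tanaka (an endowed-chair holder) before Brennan (not an endowed-chair holder).
Among Petrov, Tran and Tanaka, by years of continuous service (higher first) (reversed rule for this group): Petrov and Tran (24 years) before Tanaka (3 years).
Among Petrov and Tran, alphabetically by surname: Petrov before Tran.
Full order: Obi, Okonkwo, Bianchi, Varga, Petrov, Tran, Tanaka, Brennan, Sorensen.

Obi, Okonkwo, Bianchi, Varga, Petrov, Tran, Tanaka, Brennan, Sorensen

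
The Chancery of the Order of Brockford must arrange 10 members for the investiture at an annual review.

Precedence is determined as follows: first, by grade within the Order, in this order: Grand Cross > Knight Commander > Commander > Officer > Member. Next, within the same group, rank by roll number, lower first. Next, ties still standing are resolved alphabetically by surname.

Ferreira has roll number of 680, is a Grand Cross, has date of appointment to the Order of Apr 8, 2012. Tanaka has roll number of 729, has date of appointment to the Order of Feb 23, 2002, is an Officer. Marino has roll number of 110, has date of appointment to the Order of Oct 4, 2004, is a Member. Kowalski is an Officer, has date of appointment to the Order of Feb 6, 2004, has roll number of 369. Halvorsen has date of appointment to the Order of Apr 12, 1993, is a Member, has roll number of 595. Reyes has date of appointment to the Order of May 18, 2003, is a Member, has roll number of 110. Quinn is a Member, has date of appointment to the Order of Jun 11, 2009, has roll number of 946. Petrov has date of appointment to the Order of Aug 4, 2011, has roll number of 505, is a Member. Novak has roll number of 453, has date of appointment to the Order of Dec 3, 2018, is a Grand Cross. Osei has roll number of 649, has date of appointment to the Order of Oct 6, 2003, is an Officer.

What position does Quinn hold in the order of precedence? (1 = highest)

10

By grade within the Order: Novak and Ferreira (Grand Cross); then Kowalski, Osei and Tanaka (Officer); then Marino, Reyes, Petrov, Halvorsen and Quinn (Member).
Among Novak and Ferreira, by roll number (lower first): Novak (453) before Ferreira (680).
Among Kowalski, Osei and Tanaka, by roll number (lower first): Kowalski (369) before Osei (649) before Tanaka (729).
Among Marino, Reyes, Petrov, Halvorsen and Quinn, by roll number (lower first): Marino and Reyes (110) before Petrov (505) before Halvorsen (595) before Quinn (946).
Among Marino and Reyes, alphabetically by surname: Marino before Reyes.
Order: Novak, Ferreira, Kowalski, Osei, Tanaka, Marino, Reyes, Petrov, Halvorsen, Quinn. So position 10.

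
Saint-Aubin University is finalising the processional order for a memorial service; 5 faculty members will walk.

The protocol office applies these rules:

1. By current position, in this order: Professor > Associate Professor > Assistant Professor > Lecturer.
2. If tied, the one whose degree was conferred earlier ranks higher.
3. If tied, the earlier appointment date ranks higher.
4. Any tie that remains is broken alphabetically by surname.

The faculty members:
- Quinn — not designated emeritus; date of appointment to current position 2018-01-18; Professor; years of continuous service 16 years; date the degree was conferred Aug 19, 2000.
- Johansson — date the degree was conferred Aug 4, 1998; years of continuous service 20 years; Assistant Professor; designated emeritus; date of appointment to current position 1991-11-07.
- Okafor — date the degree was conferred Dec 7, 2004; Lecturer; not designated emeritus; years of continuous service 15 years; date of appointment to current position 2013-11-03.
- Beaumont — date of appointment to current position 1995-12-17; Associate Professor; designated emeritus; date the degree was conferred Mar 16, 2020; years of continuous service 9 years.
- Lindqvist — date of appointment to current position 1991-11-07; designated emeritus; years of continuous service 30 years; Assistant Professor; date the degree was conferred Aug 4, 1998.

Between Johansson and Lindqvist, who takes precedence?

Johansson

By current position: Quinn (Professor); then Beaumont (Associate Professor); then Johansson and Lindqvist (Assistant Professor); then Okafor (Lecturer).
Johansson and Lindqvist both have date the degree was conferred Aug 4, 1998, so the next rule applies.
Johansson and Lindqvist both have date of appointment to current position 1991-11-07, so the next rule applies.
Among Johansson and Lindqvist, alphabetically by surname: Johansson before Lindqvist.
So Johansson takes precedence.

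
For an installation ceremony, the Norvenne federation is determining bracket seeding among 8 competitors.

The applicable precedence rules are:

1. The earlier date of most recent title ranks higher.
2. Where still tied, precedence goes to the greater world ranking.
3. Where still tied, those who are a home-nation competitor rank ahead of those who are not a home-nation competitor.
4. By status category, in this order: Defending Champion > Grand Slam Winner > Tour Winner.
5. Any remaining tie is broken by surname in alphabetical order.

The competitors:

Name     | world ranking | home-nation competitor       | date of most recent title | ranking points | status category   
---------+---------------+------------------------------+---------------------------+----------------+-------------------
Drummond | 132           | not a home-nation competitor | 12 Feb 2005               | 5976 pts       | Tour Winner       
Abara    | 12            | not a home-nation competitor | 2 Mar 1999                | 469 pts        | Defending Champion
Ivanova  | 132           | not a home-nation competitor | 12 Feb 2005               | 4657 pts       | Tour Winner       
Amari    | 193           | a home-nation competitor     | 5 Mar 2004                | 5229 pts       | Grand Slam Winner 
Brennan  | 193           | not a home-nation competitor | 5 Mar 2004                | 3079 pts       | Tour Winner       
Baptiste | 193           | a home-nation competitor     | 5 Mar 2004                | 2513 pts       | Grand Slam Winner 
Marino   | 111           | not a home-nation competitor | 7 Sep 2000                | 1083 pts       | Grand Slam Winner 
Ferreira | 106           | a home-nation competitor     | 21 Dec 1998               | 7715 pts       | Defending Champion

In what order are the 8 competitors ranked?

By date of most recent title (earlier first): Ferreira (21 Dec 1998); then Abara (2 Mar 1999); then Marino (7 Sep 2000); then Amari, Baptiste and Brennan (each 5 Mar 2004); then Drummond and Ivanova (both 12 Feb 2005).
Amari, Baptiste and Brennan all have world ranking 193, so the next rule applies.
Among Amari, Baptiste and Brennan, a home-nation competitor before not a home-nation competitor: Amari and Baptiste (a home-nation competitor) before Brennan (not a home-nation competitor).
Amari and Baptiste are each Grand Slam Winner, so the next rule applies.
Among Amari and Baptiste, alphabetically by surname: Amari before Baptiste.
Drummond and Ivanova both have world ranking 132, so the next rule applies.
Drummond and Ivanova are each not a home-nation competitor, so the next rule applies.
Drummond and Ivanova are each Tour Winner, so the next rule applies.
Among Drummond and Ivanova, alphabetically by surname: Drummond before Ivanova.
Full order: Ferreira, Abara, Marino, Amari, Baptiste, Brennan, Drummond, Ivanova.

Ferreira, Abara, Marino, Amari, Baptiste, Brennan, Drummond, Ivanova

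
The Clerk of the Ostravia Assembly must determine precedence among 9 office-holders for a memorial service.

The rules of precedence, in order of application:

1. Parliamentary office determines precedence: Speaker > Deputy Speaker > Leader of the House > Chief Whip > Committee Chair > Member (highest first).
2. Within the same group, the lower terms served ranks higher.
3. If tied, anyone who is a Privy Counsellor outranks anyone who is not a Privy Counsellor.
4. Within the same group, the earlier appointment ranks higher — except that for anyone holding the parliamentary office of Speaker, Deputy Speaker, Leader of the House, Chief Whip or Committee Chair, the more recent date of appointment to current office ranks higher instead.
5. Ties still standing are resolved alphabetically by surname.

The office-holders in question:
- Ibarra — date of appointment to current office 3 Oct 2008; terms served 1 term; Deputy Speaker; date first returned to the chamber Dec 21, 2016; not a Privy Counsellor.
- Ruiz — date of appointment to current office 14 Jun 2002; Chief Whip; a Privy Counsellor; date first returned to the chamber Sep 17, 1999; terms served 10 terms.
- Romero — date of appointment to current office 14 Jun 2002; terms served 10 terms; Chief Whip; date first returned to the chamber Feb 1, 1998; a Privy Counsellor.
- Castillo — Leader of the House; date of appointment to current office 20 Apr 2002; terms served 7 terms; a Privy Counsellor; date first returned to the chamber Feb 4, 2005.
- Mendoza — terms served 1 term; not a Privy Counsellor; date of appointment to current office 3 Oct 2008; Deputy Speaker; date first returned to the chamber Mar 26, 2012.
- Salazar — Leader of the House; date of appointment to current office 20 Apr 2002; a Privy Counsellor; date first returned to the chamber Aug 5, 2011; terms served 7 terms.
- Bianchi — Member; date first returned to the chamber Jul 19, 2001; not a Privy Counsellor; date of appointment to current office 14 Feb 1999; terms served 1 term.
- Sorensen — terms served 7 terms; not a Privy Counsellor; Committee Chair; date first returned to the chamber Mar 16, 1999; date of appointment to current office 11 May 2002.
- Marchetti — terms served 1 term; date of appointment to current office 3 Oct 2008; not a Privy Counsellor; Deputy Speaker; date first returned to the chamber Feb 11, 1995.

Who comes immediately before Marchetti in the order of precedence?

Ibarra

By parliamentary office: Ibarra, Marchetti and Mendoza (Deputy Speaker); then Castillo and Salazar (Leader of the House); then Romero and Ruiz (Chief Whip); then Sorensen (Committee Chair); then Bianchi (Member).
Ibarra, Marchetti and Mendoza all have terms served 1 term, so the next rule applies.
Ibarra, Marchetti and Mendoza are each not a Privy Counsellor, so the next rule applies.
Ibarra, Marchetti and Mendoza all have date of appointment to current office 3 Oct 2008, so the next rule applies.
Among Ibarra, Marchetti and Mendoza, alphabetically by surname: Ibarra before Marchetti before Mendoza.
Castillo and Salazar both have terms served 7 terms, so the next rule applies.
Castillo and Salazar are each a Privy Counsellor, so the next rule applies.
Castillo and Salazar both have date of appointment to current office 20 Apr 2002, so the next rule applies.
Among Castillo and Salazar, alphabetically by surname: Castillo before Salazar.
Romero and Ruiz both have terms served 10 terms, so the next rule applies.
Romero and Ruiz are each a Privy Counsellor, so the next rule applies.
Romero and Ruiz both have date of appointment to current office 14 Jun 2002, so the next rule applies.
Among Romero and Ruiz, alphabetically by surname: Romero before Ruiz.
Order: Ibarra, Marchetti, Mendoza, Castillo, Salazar, Romero, Ruiz, Sorensen, Bianchi.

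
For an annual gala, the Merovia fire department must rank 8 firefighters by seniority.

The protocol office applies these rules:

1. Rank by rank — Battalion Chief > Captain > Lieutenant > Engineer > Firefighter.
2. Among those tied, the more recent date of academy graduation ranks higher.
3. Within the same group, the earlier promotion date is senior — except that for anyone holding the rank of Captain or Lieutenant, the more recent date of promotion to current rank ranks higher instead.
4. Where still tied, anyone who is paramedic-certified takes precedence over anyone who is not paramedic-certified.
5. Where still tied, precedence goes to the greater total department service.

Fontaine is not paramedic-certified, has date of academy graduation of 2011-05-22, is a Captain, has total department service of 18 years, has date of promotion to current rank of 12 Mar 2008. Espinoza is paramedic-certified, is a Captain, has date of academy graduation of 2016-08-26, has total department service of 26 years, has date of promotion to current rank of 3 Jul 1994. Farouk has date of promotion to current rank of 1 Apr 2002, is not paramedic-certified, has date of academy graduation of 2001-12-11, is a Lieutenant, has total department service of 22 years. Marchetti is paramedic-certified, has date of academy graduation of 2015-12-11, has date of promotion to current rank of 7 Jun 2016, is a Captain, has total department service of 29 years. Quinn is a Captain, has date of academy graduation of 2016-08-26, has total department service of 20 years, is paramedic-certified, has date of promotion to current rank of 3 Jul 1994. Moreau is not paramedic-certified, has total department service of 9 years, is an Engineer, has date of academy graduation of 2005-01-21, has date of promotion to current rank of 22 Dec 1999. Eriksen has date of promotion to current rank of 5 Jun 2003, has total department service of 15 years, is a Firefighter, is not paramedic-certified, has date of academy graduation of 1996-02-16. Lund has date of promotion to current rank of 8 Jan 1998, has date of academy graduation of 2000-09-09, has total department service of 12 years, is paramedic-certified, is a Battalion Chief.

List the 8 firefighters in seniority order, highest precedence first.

Lund, Espinoza, Quinn, Marchetti, Fontaine, Farouk, Moreau, Eriksen

By rank: Lund (Battalion Chief); then Espinoza, Quinn, Marchetti and Fontaine (Captain); then Farouk (Lieutenant); then Moreau (Engineer); then Eriksen (Firefighter).
Among Espinoza, Quinn, Marchetti and Fontaine, by date of academy graduation (later first): Espinoza and Quinn (2016-08-26) before Marchetti (2015-12-11) before Fontaine (2011-05-22).
Espinoza and Quinn both have date of promotion to current rank 3 Jul 1994, so the next rule applies.
Espinoza and Quinn are each paramedic-certified, so the next rule applies.
Among Espinoza and Quinn, by total department service (higher first): Espinoza (26 years) before Quinn (20 years).
Full order: Lund, Espinoza, Quinn, Marchetti, Fontaine, Farouk, Moreau, Eriksen.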